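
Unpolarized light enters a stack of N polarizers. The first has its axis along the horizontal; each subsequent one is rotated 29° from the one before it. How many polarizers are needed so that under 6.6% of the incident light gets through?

First polarizer halves the unpolarized light: factor 1/2.
Each further stage multiplies by cos²(29°) = 0.765.
After N polarizers: T = 0.5·0.765^(N−1). Require T < 0.066 ⇒ N−1 > ln(0.066/0.5)/ln(0.765) = 7.56, so N−1 ≥ 8 and N = 9.
Check: N=9 gives T = 0.05862 < 0.066; N=8 gives T = 0.07664.

N = 9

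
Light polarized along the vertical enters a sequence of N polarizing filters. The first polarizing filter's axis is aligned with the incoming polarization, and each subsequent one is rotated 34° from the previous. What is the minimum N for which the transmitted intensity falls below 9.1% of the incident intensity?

N = 8

First polarizer is aligned with the polarization: full transmission.
Each further stage multiplies by cos²(34°) = 0.6873.
After N polarizers: T = 0.6873^(N−1). Require T < 0.091 ⇒ N−1 > ln(0.091)/ln(0.6873) = 6.39, so N−1 ≥ 7 and N = 8.
Check: N=8 gives T = 0.07245 < 0.091; N=7 gives T = 0.1054.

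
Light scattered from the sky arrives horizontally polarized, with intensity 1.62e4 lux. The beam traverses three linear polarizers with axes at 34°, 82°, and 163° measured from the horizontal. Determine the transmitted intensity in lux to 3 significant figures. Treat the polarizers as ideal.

I ≈ 122 lux

I₁ = 1.62e4 lux · cos²(34°) = 1.113e+04 lux.
I₂ = I₁ · cos²(48°) = 1.113e+04 · 0.4477 = 4985 lux.
I₃ = I₂ · cos²(81°) = 4985 · 0.02447 = 122 lux.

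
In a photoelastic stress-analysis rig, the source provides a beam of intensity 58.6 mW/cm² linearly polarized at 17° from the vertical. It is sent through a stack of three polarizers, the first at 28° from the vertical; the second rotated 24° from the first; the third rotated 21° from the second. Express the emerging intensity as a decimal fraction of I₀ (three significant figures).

I/I₀ ≈ 0.701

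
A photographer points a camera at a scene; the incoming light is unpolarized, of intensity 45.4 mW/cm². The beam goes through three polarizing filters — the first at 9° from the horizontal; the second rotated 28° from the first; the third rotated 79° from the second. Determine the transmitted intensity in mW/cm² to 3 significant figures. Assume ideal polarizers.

I ≈ 0.644 mW/cm²

Unpolarized light through the first polarizer → I₁ = 45.4 mW/cm²/2 = 22.7 mW/cm², polarized at 9°.
I₂ = I₁ · cos²(28°) = 22.7 · 0.7796 = 17.7 mW/cm².
I₃ = I₂ · cos²(79°) = 17.7 · 0.03641 = 0.6443 mW/cm².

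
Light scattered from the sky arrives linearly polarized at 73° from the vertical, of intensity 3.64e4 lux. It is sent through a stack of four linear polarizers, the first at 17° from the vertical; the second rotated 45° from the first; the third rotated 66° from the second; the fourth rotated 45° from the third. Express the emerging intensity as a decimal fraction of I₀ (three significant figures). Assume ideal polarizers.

I/I₀ ≈ 0.0129

I₁ = 3.64e4 lux · cos²(56°) = 1.138e+04 lux.
I₂ = I₁ · cos²(45°) = 1.138e+04 · 0.5 = 5691 lux.
I₃ = I₂ · cos²(66°) = 5691 · 0.1654 = 941.5 lux.
I₄ = I₃ · cos²(45°) = 941.5 · 0.5 = 470.8 lux.
Transmitted fraction = 0.01293.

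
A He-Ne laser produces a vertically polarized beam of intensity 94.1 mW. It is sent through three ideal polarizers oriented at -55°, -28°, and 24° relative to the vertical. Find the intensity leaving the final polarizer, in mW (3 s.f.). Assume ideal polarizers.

I ≈ 9.32 mW

I₁ = 94.1 mW · cos²(55°) = 30.96 mW.
I₂ = I₁ · cos²(27°) = 30.96 · 0.7939 = 24.58 mW.
I₃ = I₂ · cos²(52°) = 24.58 · 0.379 = 9.316 mW.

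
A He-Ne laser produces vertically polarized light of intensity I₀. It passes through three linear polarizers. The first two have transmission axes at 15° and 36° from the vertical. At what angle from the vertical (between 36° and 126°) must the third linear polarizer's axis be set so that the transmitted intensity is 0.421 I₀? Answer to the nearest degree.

I₁ = I₀ cos²(15° − 0°) = I₀ cos²(15°) = 0.933 I₀.
I₂ = I₁ cos²(36° − 15°) = 0.933 I₀ · cos²(21°) = 0.8132 I₀.
Need I₃/I₀ = 0.421, so cos²(θ − 36°) = 0.421 / 0.8132 = 0.5177.
θ − 36° = arccos(√0.5177) = 44.0°, giving θ ≈ 36 + 44.0 = 80.0°.

θ ≈ 80°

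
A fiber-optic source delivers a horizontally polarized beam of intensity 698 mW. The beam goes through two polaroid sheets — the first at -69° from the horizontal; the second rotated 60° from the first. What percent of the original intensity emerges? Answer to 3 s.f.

By Malus's law, I₁ = 698 mW · cos²(69°) = 89.64 mW.
I₂ = I₁ · cos²(60°) = 89.64 · 0.25 = 22.41 mW.
That is 3.211% of the incident intensity.

≈ 3.21%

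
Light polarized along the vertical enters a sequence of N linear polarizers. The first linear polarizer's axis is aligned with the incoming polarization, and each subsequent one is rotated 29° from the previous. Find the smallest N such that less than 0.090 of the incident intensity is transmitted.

N = 10

First polarizer is aligned with the polarization: full transmission.
Each further stage multiplies by cos²(29°) = 0.765.
After N polarizers: T = 0.765^(N−1). Require T < 0.090 ⇒ N−1 > ln(0.090)/ln(0.765) = 8.99, so N−1 ≥ 9 and N = 10.
Check: N=10 gives T = 0.08969 < 0.090; N=9 gives T = 0.1172.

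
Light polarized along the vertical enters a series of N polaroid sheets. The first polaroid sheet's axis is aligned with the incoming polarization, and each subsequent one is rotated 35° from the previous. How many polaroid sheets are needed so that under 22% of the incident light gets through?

N = 5

First polarizer is aligned with the polarization: full transmission.
Each further stage multiplies by cos²(35°) = 0.671.
After N polarizers: T = 0.671^(N−1). Require T < 0.22 ⇒ N−1 > ln(0.22)/ln(0.671) = 3.80, so N−1 ≥ 4 and N = 5.
Check: N=5 gives T = 0.2027 < 0.22; N=4 gives T = 0.3021.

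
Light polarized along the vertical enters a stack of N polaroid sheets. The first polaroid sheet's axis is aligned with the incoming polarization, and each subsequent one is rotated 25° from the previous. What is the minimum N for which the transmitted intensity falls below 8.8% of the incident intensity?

N = 14

First polarizer is aligned with the polarization: full transmission.
Each further stage multiplies by cos²(25°) = 0.8214.
After N polarizers: T = 0.8214^(N−1). Require T < 0.088 ⇒ N−1 > ln(0.088)/ln(0.8214) = 12.35, so N−1 ≥ 13 and N = 14.
Check: N=14 gives T = 0.07748 < 0.088; N=13 gives T = 0.09432.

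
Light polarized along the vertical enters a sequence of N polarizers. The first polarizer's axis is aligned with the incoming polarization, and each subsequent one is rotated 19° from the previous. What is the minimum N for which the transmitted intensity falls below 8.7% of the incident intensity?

N = 23

First polarizer is aligned with the polarization: full transmission.
Each further stage multiplies by cos²(19°) = 0.894.
After N polarizers: T = 0.894^(N−1). Require T < 0.087 ⇒ N−1 > ln(0.087)/ln(0.894) = 21.79, so N−1 ≥ 22 and N = 23.
Check: N=23 gives T = 0.08501 < 0.087; N=22 gives T = 0.09509.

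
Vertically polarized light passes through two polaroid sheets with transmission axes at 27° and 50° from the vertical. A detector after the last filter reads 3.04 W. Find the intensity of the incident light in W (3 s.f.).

By Malus's law, I₁ = I₀ cos²(27° − 0°) = I₀ cos²(27°) = 0.7939 I₀.
I₂ = I₁ cos²(50° − 27°) = 0.7939 I₀ · cos²(23°) = 0.6727 I₀.
So 3.04 W = 0.6727 I₀, giving I₀ = 3.04/0.6727 = 4.519 W.

I₀ ≈ 4.52 W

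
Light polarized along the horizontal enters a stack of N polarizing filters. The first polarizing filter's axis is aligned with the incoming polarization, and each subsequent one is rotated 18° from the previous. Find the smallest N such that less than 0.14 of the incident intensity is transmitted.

First polarizer is aligned with the polarization: full transmission.
Each further stage multiplies by cos²(18°) = 0.9045.
After N polarizers: T = 0.9045^(N−1). Require T < 0.14 ⇒ N−1 > ln(0.14)/ln(0.9045) = 19.59, so N−1 ≥ 20 and N = 21.
Check: N=21 gives T = 0.1344 < 0.14; N=20 gives T = 0.1485.

N = 21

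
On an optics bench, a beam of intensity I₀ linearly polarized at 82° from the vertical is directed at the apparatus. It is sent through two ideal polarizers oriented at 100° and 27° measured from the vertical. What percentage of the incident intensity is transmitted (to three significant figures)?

≈ 7.73%

I₁ = I₀ cos²(100° − 82°) = I₀ cos²(18°) = 0.9045 I₀.
I₂ = I₁ cos²(27° − 100°) = 0.9045 I₀ · cos²(73°) = 0.07732 I₀.
That is 7.732% of the incident intensity.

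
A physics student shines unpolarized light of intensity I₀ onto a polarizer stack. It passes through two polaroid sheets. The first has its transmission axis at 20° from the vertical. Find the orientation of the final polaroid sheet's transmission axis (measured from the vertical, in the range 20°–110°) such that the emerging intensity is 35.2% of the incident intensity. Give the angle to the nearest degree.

Unpolarized light through the first polarizer → I₁ = ½ I₀, now polarized at 20°.
Need I₂/I₀ = 0.352, so cos²(θ − 20°) = 0.352 / 0.5 = 0.704.
θ − 20° = arccos(√0.704) = 33.0°, giving θ ≈ 20 + 33.0 = 53.0°.

θ ≈ 53°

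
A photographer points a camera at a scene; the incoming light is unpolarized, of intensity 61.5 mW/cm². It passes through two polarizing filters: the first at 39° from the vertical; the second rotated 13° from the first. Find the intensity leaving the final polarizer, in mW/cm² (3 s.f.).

Unpolarized light through the first polarizer → I₁ = 61.5 mW/cm²/2 = 30.75 mW/cm², polarized at 39°.
I₂ = I₁ · cos²(13°) = 30.75 · 0.9494 = 29.19 mW/cm².

I ≈ 29.2 mW/cm²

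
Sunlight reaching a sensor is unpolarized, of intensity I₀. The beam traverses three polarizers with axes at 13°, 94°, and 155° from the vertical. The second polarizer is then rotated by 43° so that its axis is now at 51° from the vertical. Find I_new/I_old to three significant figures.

I_new/I_old ≈ 6.32

Before rotation:
Unpolarized light through the first polarizer → I₁ = ½ I₀, now polarized at 13°.
I₂ = I₁ cos²(94° − 13°) = 0.5 I₀ · cos²(81°) = 0.01224 I₀.
I₃ = I₂ cos²(155° − 94°) = 0.01224 I₀ · cos²(61°) = 0.002876 I₀.
After rotation:
Unpolarized light through the first polarizer → I₁ = ½ I₀, now polarized at 13°.
I₂ = I₁ cos²(51° − 13°) = 0.5 I₀ · cos²(38°) = 0.3105 I₀.
Angle between axes 2 and 3: 76°. I₃ = 0.3105 I₀ · cos²(76°) = 0.01817 I₀.
Ratio = 0.01817 / 0.002876 = 6.318.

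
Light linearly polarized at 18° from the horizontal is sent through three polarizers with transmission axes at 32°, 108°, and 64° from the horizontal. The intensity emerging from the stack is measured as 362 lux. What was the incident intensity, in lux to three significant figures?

By Malus's law, I₁ = I₀ cos²(32° − 18°) = I₀ cos²(14°) = 0.9415 I₀.
I₂ = I₁ cos²(108° − 32°) = 0.9415 I₀ · cos²(76°) = 0.0551 I₀.
I₃ = I₂ cos²(64° − 108°) = 0.0551 I₀ · cos²(44°) = 0.02851 I₀.
So 362 lux = 0.02851 I₀, giving I₀ = 362/0.02851 = 1.27e+04 lux.

I₀ ≈ 1.27e4 lux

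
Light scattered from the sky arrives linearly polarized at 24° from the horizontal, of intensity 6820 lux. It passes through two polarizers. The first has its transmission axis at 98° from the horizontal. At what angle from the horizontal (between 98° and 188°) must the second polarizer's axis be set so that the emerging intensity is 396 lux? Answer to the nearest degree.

θ ≈ 127°

I₁ = I₀ cos²(98° − 24°) = I₀ cos²(74°) = 0.07598 I₀.
Target fraction: 396 / 6820 lux = 0.05806 of I₀.
Need I₂/I₀ = 0.05806, so cos²(θ − 98°) = 0.05806 / 0.07598 = 0.7642.
θ − 98° = arccos(√0.7642) = 29.0°, giving θ ≈ 98 + 29.0 = 127.0°.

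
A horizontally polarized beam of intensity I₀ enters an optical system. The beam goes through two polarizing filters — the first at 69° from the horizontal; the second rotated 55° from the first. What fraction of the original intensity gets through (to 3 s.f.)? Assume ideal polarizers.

By Malus's law, I₁ = I₀ cos²(69° − 0°) = I₀ cos²(69°) = 0.1284 I₀.
I₂ = I₁ cos²(55°) = 0.1284 · 0.329 I₀ = 0.04225 I₀.
Transmitted fraction = 0.04225.

≈ 0.0423 I₀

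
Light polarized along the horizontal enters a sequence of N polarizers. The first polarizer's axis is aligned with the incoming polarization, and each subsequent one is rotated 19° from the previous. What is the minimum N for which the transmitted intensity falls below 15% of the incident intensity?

N = 18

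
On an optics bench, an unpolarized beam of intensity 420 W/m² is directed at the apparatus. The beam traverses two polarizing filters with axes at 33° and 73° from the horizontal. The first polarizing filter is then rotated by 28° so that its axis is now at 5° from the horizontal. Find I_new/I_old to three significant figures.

I_new/I_old ≈ 0.239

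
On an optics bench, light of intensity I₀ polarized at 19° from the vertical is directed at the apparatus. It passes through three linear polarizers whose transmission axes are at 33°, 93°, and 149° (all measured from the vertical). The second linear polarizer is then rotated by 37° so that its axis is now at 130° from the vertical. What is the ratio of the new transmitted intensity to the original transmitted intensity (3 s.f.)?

I_new/I_old ≈ 0.170

Before rotation:
I₁ = I₀ cos²(33° − 19°) = I₀ cos²(14°) = 0.9415 I₀.
I₂ = I₁ cos²(93° − 33°) = 0.9415 I₀ · cos²(60°) = 0.2354 I₀.
I₃ = I₂ cos²(149° − 93°) = 0.2354 I₀ · cos²(56°) = 0.0736 I₀.
After rotation:
I₁ = I₀ cos²(33° − 19°) = I₀ cos²(14°) = 0.9415 I₀.
Angle between axes 1 and 2: 83°. I₂ = 0.9415 I₀ · cos²(83°) = 0.01398 I₀.
I₃ = I₂ cos²(149° − 130°) = 0.01398 I₀ · cos²(19°) = 0.0125 I₀.
Ratio = 0.0125 / 0.0736 = 0.1699.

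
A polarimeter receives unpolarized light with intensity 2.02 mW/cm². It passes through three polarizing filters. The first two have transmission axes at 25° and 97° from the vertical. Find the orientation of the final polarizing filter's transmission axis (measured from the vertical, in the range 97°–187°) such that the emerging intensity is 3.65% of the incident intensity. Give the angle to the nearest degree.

θ ≈ 126°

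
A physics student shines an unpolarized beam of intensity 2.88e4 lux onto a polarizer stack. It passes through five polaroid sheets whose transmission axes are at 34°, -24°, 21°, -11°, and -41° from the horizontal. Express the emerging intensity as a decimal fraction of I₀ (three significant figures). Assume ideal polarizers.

I/I₀ ≈ 0.0379

Unpolarized light through the first polarizer → I₁ = 2.88e4 lux/2 = 1.44e+04 lux, polarized at 34°.
I₂ = I₁ · cos²(58°) = 1.44e+04 · 0.2808 = 4044 lux.
I₃ = I₂ · cos²(45°) = 4044 · 0.5 = 2022 lux.
I₄ = I₃ · cos²(32°) = 2022 · 0.7192 = 1454 lux.
I₅ = I₄ · cos²(30°) = 1454 · 0.75 = 1091 lux.
Transmitted fraction = 0.03787.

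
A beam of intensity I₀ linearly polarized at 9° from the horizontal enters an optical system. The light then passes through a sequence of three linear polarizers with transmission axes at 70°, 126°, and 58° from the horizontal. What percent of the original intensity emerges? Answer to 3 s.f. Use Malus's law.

By Malus's law, I₁ = I₀ cos²(70° − 9°) = I₀ cos²(61°) = 0.235 I₀.
I₂ = I₁ cos²(126° − 70°) = 0.235 I₀ · cos²(56°) = 0.0735 I₀.
I₃ = I₂ cos²(58° − 126°) = 0.0735 I₀ · cos²(68°) = 0.01031 I₀.
That is 1.031% of the incident intensity.

≈ 1.03%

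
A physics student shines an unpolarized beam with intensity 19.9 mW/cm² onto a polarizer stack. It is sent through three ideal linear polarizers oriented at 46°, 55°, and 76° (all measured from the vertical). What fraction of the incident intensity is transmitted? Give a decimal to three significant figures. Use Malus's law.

I/I₀ ≈ 0.425

Unpolarized light through the first polarizer → I₁ = 19.9 mW/cm²/2 = 9.95 mW/cm², polarized at 46°.
I₂ = I₁ · cos²(9°) = 9.95 · 0.9755 = 9.707 mW/cm².
I₃ = I₂ · cos²(21°) = 9.707 · 0.8716 = 8.46 mW/cm².
Transmitted fraction = 0.4251.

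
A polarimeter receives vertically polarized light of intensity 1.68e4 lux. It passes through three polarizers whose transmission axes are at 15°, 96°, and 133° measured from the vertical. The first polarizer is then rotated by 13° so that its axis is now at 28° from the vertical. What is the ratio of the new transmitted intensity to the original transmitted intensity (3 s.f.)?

I_new/I_old ≈ 4.79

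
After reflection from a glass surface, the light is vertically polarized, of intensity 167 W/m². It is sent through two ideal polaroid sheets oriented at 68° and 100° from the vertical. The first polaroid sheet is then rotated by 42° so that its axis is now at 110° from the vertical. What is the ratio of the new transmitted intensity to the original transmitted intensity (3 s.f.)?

I_new/I_old ≈ 1.12

Before rotation:
By Malus's law, I₁ = I₀ cos²(68° − 0°) = I₀ cos²(68°) = 0.1403 I₀.
I₂ = I₁ cos²(100° − 68°) = 0.1403 I₀ · cos²(32°) = 0.1009 I₀.
After rotation:
I₁ = I₀ cos²(110° − 0°) = I₀ cos²(70°) = 0.117 I₀.
I₂ = I₁ cos²(100° − 110°) = 0.117 I₀ · cos²(10°) = 0.1135 I₀.
Ratio = 0.1135 / 0.1009 = 1.124.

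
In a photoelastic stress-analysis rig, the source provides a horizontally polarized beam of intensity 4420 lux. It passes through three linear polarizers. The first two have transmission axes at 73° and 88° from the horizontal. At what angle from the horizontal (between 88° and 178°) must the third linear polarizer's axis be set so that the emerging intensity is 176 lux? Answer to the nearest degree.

θ ≈ 133°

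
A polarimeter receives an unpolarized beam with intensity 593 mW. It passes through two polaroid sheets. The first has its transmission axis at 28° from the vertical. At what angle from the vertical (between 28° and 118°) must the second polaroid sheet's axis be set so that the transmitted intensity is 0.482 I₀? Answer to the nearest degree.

θ ≈ 39°

Unpolarized light through the first polarizer → I₁ = ½ I₀, now polarized at 28°.
Need I₂/I₀ = 0.482, so cos²(θ − 28°) = 0.482 / 0.5 = 0.964.
θ − 28° = arccos(√0.964) = 10.9°, giving θ ≈ 28 + 10.9 = 38.9°.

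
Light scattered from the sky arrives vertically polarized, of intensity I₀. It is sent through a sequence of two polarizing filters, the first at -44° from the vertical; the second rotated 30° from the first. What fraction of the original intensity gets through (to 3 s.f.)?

I₁ = I₀ cos²(-44° − 0°) = I₀ cos²(44°) = 0.5174 I₀.
I₂ = I₁ cos²(30°) = 0.5174 · 0.75 I₀ = 0.3881 I₀.
Transmitted fraction = 0.3881.

≈ 0.388 I₀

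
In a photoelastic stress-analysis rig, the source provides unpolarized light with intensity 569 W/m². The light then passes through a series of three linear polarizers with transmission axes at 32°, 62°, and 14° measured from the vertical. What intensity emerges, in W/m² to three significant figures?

I ≈ 95.5 W/m²

Unpolarized light through the first polarizer → I₁ = 569 W/m²/2 = 284.5 W/m², polarized at 32°.
I₂ = I₁ · cos²(30°) = 284.5 · 0.75 = 213.4 W/m².
I₃ = I₂ · cos²(48°) = 213.4 · 0.4477 = 95.54 W/m².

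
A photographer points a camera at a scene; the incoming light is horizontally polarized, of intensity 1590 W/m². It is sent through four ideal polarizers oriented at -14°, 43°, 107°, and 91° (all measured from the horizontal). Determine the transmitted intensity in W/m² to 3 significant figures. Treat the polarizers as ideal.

By Malus's law, I₁ = 1590 W/m² · cos²(14°) = 1497 W/m².
I₂ = I₁ · cos²(57°) = 1497 · 0.2966 = 444 W/m².
I₃ = I₂ · cos²(64°) = 444 · 0.1922 = 85.33 W/m².
I₄ = I₃ · cos²(16°) = 85.33 · 0.924 = 78.85 W/m².

I ≈ 78.8 W/m²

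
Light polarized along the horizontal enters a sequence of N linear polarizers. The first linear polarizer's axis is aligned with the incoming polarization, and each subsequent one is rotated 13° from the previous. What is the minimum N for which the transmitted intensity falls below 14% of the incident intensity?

N = 39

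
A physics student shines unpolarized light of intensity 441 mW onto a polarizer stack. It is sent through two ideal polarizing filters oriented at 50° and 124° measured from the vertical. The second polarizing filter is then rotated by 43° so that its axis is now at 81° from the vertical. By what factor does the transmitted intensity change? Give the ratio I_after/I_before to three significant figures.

Before rotation:
Unpolarized light through the first polarizer → I₁ = ½ I₀, now polarized at 50°.
I₂ = I₁ cos²(124° − 50°) = 0.5 I₀ · cos²(74°) = 0.03799 I₀.
After rotation:
Unpolarized light through the first polarizer → I₁ = ½ I₀, now polarized at 50°.
I₂ = I₁ cos²(81° − 50°) = 0.5 I₀ · cos²(31°) = 0.3674 I₀.
Ratio = 0.3674 / 0.03799 = 9.671.

I_new/I_old ≈ 9.67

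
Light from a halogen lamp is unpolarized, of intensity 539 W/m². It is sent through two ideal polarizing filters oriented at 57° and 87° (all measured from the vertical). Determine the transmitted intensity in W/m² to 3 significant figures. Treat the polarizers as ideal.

Unpolarized light through the first polarizer → I₁ = 539 W/m²/2 = 269.5 W/m², polarized at 57°.
I₂ = I₁ · cos²(30°) = 269.5 · 0.75 = 202.1 W/m².

I ≈ 202 W/m²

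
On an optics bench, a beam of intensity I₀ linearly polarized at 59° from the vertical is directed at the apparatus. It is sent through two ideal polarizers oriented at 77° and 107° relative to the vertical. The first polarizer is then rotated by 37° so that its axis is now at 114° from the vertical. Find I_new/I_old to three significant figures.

I_new/I_old ≈ 0.478

Before rotation:
By Malus's law, I₁ = I₀ cos²(77° − 59°) = I₀ cos²(18°) = 0.9045 I₀.
I₂ = I₁ cos²(107° − 77°) = 0.9045 I₀ · cos²(30°) = 0.6784 I₀.
After rotation:
I₁ = I₀ cos²(114° − 59°) = I₀ cos²(55°) = 0.329 I₀.
I₂ = I₁ cos²(107° − 114°) = 0.329 I₀ · cos²(7°) = 0.3241 I₀.
Ratio = 0.3241 / 0.6784 = 0.4778.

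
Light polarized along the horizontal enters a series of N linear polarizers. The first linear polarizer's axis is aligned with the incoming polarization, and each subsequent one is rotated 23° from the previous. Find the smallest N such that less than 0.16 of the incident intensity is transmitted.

First polarizer is aligned with the polarization: full transmission.
Each further stage multiplies by cos²(23°) = 0.8473.
After N polarizers: T = 0.8473^(N−1). Require T < 0.16 ⇒ N−1 > ln(0.16)/ln(0.8473) = 11.06, so N−1 ≥ 12 and N = 13.
Check: N=13 gives T = 0.137 < 0.16; N=12 gives T = 0.1616.

N = 13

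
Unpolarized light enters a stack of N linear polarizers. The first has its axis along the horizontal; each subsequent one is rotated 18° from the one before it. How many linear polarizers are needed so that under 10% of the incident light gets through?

First polarizer halves the unpolarized light: factor 1/2.
Each further stage multiplies by cos²(18°) = 0.9045.
After N polarizers: T = 0.5·0.9045^(N−1). Require T < 0.10 ⇒ N−1 > ln(0.10/0.5)/ln(0.9045) = 16.04, so N−1 ≥ 17 and N = 18.
Check: N=18 gives T = 0.09078 < 0.10; N=17 gives T = 0.1004.

N = 18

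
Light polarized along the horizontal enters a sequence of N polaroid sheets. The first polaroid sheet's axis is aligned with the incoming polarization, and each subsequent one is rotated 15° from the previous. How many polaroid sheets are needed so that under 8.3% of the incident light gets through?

N = 37

First polarizer is aligned with the polarization: full transmission.
Each further stage multiplies by cos²(15°) = 0.933.
After N polarizers: T = 0.933^(N−1). Require T < 0.083 ⇒ N−1 > ln(0.083)/ln(0.933) = 35.90, so N−1 ≥ 36 and N = 37.
Check: N=37 gives T = 0.0824 < 0.083; N=36 gives T = 0.08832.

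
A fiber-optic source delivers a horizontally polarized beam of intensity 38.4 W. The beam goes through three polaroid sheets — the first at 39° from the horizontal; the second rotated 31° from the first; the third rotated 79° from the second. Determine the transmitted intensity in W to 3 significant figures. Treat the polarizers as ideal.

I₁ = 38.4 W · cos²(39°) = 23.19 W.
I₂ = I₁ · cos²(31°) = 23.19 · 0.7347 = 17.04 W.
I₃ = I₂ · cos²(79°) = 17.04 · 0.03641 = 0.6204 W.

I ≈ 0.620 W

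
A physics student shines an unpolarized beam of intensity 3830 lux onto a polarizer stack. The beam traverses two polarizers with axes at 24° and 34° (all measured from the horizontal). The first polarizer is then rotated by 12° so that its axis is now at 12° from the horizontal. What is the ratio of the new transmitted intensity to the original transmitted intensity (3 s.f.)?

I_new/I_old ≈ 0.886

Before rotation:
Unpolarized light through the first polarizer → I₁ = ½ I₀, now polarized at 24°.
I₂ = I₁ cos²(34° − 24°) = 0.5 I₀ · cos²(10°) = 0.4849 I₀.
After rotation:
Unpolarized light through the first polarizer → I₁ = ½ I₀, now polarized at 12°.
I₂ = I₁ cos²(34° − 12°) = 0.5 I₀ · cos²(22°) = 0.4298 I₀.
Ratio = 0.4298 / 0.4849 = 0.8864.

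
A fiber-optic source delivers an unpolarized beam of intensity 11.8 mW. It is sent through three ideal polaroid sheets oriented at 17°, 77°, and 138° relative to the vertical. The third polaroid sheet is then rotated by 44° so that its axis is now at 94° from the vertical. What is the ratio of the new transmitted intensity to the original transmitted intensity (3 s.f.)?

I_new/I_old ≈ 3.89

Before rotation:
Unpolarized light through the first polarizer → I₁ = ½ I₀, now polarized at 17°.
I₂ = I₁ cos²(77° − 17°) = 0.5 I₀ · cos²(60°) = 0.125 I₀.
I₃ = I₂ cos²(138° − 77°) = 0.125 I₀ · cos²(61°) = 0.02938 I₀.
After rotation:
Unpolarized light through the first polarizer → I₁ = ½ I₀, now polarized at 17°.
I₂ = I₁ cos²(77° − 17°) = 0.5 I₀ · cos²(60°) = 0.125 I₀.
I₃ = I₂ cos²(94° − 77°) = 0.125 I₀ · cos²(17°) = 0.1143 I₀.
Ratio = 0.1143 / 0.02938 = 3.891.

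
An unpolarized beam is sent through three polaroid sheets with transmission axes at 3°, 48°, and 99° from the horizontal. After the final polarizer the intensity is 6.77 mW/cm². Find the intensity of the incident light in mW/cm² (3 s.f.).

Unpolarized light through the first polarizer → I₁ = ½ I₀, now polarized at 3°.
I₂ = I₁ cos²(48° − 3°) = 0.5 I₀ · cos²(45°) = 0.25 I₀.
I₃ = I₂ cos²(99° − 48°) = 0.25 I₀ · cos²(51°) = 0.09901 I₀.
So 6.77 mW/cm² = 0.09901 I₀, giving I₀ = 6.77/0.09901 = 68.38 mW/cm².

I₀ ≈ 68.4 mW/cm²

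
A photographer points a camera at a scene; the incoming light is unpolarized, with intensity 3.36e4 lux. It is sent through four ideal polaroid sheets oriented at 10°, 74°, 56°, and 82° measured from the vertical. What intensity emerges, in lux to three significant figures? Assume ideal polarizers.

Unpolarized light through the first polarizer → I₁ = 3.36e4 lux/2 = 1.68e+04 lux, polarized at 10°.
I₂ = I₁ · cos²(64°) = 1.68e+04 · 0.1922 = 3228 lux.
I₃ = I₂ · cos²(18°) = 3228 · 0.9045 = 2920 lux.
I₄ = I₃ · cos²(26°) = 2920 · 0.8078 = 2359 lux.

I ≈ 2360 lux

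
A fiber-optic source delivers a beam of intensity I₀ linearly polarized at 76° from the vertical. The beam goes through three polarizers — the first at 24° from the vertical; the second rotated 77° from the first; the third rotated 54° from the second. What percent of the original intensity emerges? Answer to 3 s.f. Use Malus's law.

By Malus's law, I₁ = I₀ cos²(24° − 76°) = I₀ cos²(52°) = 0.379 I₀.
I₂ = I₁ cos²(77°) = 0.379 · 0.0506 I₀ = 0.01918 I₀.
I₃ = I₂ cos²(54°) = 0.01918 · 0.3455 I₀ = 0.006627 I₀.
That is 0.6627% of the incident intensity.

≈ 0.663%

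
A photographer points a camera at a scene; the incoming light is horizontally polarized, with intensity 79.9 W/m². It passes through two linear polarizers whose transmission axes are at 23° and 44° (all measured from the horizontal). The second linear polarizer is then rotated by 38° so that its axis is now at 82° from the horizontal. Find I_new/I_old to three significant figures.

I_new/I_old ≈ 0.304

Before rotation:
I₁ = I₀ cos²(23° − 0°) = I₀ cos²(23°) = 0.8473 I₀.
I₂ = I₁ cos²(44° − 23°) = 0.8473 I₀ · cos²(21°) = 0.7385 I₀.
After rotation:
I₁ = I₀ cos²(23° − 0°) = I₀ cos²(23°) = 0.8473 I₀.
I₂ = I₁ cos²(82° − 23°) = 0.8473 I₀ · cos²(59°) = 0.2248 I₀.
Ratio = 0.2248 / 0.7385 = 0.3044.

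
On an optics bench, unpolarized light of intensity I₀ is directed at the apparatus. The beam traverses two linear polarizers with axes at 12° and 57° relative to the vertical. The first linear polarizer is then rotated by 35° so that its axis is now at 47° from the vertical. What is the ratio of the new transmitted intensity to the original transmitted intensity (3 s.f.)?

I_new/I_old ≈ 1.94

Before rotation:
Unpolarized light through the first polarizer → I₁ = ½ I₀, now polarized at 12°.
I₂ = I₁ cos²(57° − 12°) = 0.5 I₀ · cos²(45°) = 0.25 I₀.
After rotation:
Unpolarized light through the first polarizer → I₁ = ½ I₀, now polarized at 47°.
I₂ = I₁ cos²(57° − 47°) = 0.5 I₀ · cos²(10°) = 0.4849 I₀.
Ratio = 0.4849 / 0.25 = 1.94.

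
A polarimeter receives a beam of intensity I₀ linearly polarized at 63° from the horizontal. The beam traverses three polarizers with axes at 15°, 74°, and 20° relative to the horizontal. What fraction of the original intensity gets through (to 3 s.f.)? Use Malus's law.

By Malus's law, I₁ = I₀ cos²(15° − 63°) = I₀ cos²(48°) = 0.4477 I₀.
I₂ = I₁ cos²(74° − 15°) = 0.4477 I₀ · cos²(59°) = 0.1188 I₀.
I₃ = I₂ cos²(20° − 74°) = 0.1188 I₀ · cos²(54°) = 0.04103 I₀.
Transmitted fraction = 0.04103.

≈ 0.0410 I₀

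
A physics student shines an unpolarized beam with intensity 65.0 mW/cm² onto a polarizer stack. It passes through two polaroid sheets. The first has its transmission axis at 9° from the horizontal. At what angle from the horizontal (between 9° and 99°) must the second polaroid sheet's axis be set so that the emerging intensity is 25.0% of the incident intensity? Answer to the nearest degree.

θ ≈ 54°

Unpolarized light through the first polarizer → I₁ = ½ I₀, now polarized at 9°.
Need I₂/I₀ = 0.25, so cos²(θ − 9°) = 0.25 / 0.5 = 0.5.
θ − 9° = arccos(√0.5) = 45.0°, giving θ ≈ 9 + 45.0 = 54.0°.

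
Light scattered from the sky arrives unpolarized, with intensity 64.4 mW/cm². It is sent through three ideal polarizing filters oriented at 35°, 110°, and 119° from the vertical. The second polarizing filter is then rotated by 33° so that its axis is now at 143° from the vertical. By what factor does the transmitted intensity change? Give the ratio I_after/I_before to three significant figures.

Before rotation:
Unpolarized light through the first polarizer → I₁ = ½ I₀, now polarized at 35°.
I₂ = I₁ cos²(110° − 35°) = 0.5 I₀ · cos²(75°) = 0.03349 I₀.
I₃ = I₂ cos²(119° − 110°) = 0.03349 I₀ · cos²(9°) = 0.03267 I₀.
After rotation:
Unpolarized light through the first polarizer → I₁ = ½ I₀, now polarized at 35°.
Angle between axes 1 and 2: 72°. I₂ = 0.5 I₀ · cos²(72°) = 0.04775 I₀.
I₃ = I₂ cos²(119° − 143°) = 0.04775 I₀ · cos²(24°) = 0.03985 I₀.
Ratio = 0.03985 / 0.03267 = 1.22.

I_new/I_old ≈ 1.22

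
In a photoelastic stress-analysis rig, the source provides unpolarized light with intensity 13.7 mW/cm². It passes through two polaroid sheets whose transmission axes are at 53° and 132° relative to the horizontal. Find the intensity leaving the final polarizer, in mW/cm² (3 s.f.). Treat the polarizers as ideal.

I ≈ 0.249 mW/cm²

Unpolarized light through the first polarizer → I₁ = 13.7 mW/cm²/2 = 6.85 mW/cm², polarized at 53°.
I₂ = I₁ · cos²(79°) = 6.85 · 0.03641 = 0.2494 mW/cm².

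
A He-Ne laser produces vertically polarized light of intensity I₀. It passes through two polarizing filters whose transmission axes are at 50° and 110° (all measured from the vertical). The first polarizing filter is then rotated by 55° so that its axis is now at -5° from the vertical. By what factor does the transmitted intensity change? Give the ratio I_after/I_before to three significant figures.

I_new/I_old ≈ 1.72

Before rotation:
I₁ = I₀ cos²(50° − 0°) = I₀ cos²(50°) = 0.4132 I₀.
I₂ = I₁ cos²(110° − 50°) = 0.4132 I₀ · cos²(60°) = 0.1033 I₀.
After rotation:
I₁ = I₀ cos²(-5° − 0°) = I₀ cos²(5°) = 0.9924 I₀.
Angle between axes 1 and 2: 65°. I₂ = 0.9924 I₀ · cos²(65°) = 0.1772 I₀.
Ratio = 0.1772 / 0.1033 = 1.716.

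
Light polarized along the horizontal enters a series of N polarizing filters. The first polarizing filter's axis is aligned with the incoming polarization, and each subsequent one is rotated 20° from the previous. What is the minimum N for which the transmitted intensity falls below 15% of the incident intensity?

First polarizer is aligned with the polarization: full transmission.
Each further stage multiplies by cos²(20°) = 0.883.
After N polarizers: T = 0.883^(N−1). Require T < 0.15 ⇒ N−1 > ln(0.15)/ln(0.883) = 15.25, so N−1 ≥ 16 and N = 17.
Check: N=17 gives T = 0.1366 < 0.15; N=16 gives T = 0.1547.

N = 17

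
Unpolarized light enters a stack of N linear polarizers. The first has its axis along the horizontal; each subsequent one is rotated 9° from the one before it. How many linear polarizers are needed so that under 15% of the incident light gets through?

First polarizer halves the unpolarized light: factor 1/2.
Each further stage multiplies by cos²(9°) = 0.9755.
After N polarizers: T = 0.5·0.9755^(N−1). Require T < 0.15 ⇒ N−1 > ln(0.15/0.5)/ln(0.9755) = 48.59, so N−1 ≥ 49 and N = 50.
Check: N=50 gives T = 0.1485 < 0.15; N=49 gives T = 0.1522.

N = 50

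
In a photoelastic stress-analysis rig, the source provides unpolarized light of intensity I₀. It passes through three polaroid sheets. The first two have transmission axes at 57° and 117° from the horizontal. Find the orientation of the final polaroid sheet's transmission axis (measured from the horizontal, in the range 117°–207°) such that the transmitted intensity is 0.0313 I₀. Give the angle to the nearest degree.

Unpolarized light through the first polarizer → I₁ = ½ I₀, now polarized at 57°.
I₂ = I₁ cos²(117° − 57°) = 0.5 I₀ · cos²(60°) = 0.125 I₀.
Need I₃/I₀ = 0.0313, so cos²(θ − 117°) = 0.0313 / 0.125 = 0.2504.
θ − 117° = arccos(√0.2504) = 60.0°, giving θ ≈ 117 + 60.0 = 177.0°.

θ ≈ 177°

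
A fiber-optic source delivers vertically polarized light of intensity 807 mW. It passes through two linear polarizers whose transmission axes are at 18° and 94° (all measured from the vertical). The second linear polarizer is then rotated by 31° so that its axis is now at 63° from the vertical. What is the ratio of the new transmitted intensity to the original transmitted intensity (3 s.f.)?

I_new/I_old ≈ 8.54

Before rotation:
I₁ = I₀ cos²(18° − 0°) = I₀ cos²(18°) = 0.9045 I₀.
I₂ = I₁ cos²(94° − 18°) = 0.9045 I₀ · cos²(76°) = 0.05294 I₀.
After rotation:
I₁ = I₀ cos²(18° − 0°) = I₀ cos²(18°) = 0.9045 I₀.
I₂ = I₁ cos²(63° − 18°) = 0.9045 I₀ · cos²(45°) = 0.4523 I₀.
Ratio = 0.4523 / 0.05294 = 8.543.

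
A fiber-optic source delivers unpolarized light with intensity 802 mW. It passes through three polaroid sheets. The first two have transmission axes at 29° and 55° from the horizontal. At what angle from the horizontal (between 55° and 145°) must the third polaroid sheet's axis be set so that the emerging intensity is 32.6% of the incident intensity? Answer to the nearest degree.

Unpolarized light through the first polarizer → I₁ = ½ I₀, now polarized at 29°.
I₂ = I₁ cos²(55° − 29°) = 0.5 I₀ · cos²(26°) = 0.4039 I₀.
Need I₃/I₀ = 0.326, so cos²(θ − 55°) = 0.326 / 0.4039 = 0.8071.
θ − 55° = arccos(√0.8071) = 26.1°, giving θ ≈ 55 + 26.1 = 81.1°.

θ ≈ 81°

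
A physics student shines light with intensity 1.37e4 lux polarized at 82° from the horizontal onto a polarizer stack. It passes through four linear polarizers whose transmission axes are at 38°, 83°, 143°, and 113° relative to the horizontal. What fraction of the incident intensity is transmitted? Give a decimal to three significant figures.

I/I₀ ≈ 0.0485

I₁ = 1.37e4 lux · cos²(44°) = 7089 lux.
I₂ = I₁ · cos²(45°) = 7089 · 0.5 = 3545 lux.
I₃ = I₂ · cos²(60°) = 3545 · 0.25 = 886.1 lux.
I₄ = I₃ · cos²(30°) = 886.1 · 0.75 = 664.6 lux.
Transmitted fraction = 0.04851.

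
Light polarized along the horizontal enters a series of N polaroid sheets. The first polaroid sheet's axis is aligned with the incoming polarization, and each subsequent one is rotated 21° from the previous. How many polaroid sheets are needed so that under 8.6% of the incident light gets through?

N = 19

First polarizer is aligned with the polarization: full transmission.
Each further stage multiplies by cos²(21°) = 0.8716.
After N polarizers: T = 0.8716^(N−1). Require T < 0.086 ⇒ N−1 > ln(0.086)/ln(0.8716) = 17.85, so N−1 ≥ 18 and N = 19.
Check: N=19 gives T = 0.08423 < 0.086; N=18 gives T = 0.09664.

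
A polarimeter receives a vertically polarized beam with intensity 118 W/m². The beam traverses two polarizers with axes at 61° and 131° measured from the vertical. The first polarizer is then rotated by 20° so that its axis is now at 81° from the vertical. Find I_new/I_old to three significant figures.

I_new/I_old ≈ 0.368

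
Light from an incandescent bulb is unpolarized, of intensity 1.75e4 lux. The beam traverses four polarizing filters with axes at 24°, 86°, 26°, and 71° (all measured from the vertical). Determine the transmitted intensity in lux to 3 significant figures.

I ≈ 241 lux

Unpolarized light through the first polarizer → I₁ = 1.75e4 lux/2 = 8750 lux, polarized at 24°.
I₂ = I₁ · cos²(62°) = 8750 · 0.2204 = 1929 lux.
I₃ = I₂ · cos²(60°) = 1929 · 0.25 = 482.1 lux.
I₄ = I₃ · cos²(45°) = 482.1 · 0.5 = 241.1 lux.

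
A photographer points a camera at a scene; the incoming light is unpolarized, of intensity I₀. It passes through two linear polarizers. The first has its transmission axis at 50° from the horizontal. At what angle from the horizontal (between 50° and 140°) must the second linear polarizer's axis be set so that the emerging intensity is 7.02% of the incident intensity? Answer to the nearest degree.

θ ≈ 118°

Unpolarized light through the first polarizer → I₁ = ½ I₀, now polarized at 50°.
Need I₂/I₀ = 0.0702, so cos²(θ − 50°) = 0.0702 / 0.5 = 0.1404.
θ − 50° = arccos(√0.1404) = 68.0°, giving θ ≈ 50 + 68.0 = 118.0°.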